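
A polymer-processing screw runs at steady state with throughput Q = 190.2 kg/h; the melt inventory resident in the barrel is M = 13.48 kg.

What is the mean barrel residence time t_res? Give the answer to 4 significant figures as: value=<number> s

Q_s = Q / 3600 = 190.2 / 3600 = 0.0528333 kg/s
Mean residence time: t_res = M/Q_s = 13.48 kg / 0.0528333 kg/s = 255.142 s

value=255.1 s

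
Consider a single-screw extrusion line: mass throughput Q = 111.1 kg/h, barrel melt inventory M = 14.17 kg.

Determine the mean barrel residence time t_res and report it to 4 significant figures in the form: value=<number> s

Convert throughput: Q = 111.1 kg/h = 111.1/3600 = 0.0308611 kg/s
t_res = M / Q_s = 14.17 ÷ 0.0308611 = 459.154 s

value=459.2 s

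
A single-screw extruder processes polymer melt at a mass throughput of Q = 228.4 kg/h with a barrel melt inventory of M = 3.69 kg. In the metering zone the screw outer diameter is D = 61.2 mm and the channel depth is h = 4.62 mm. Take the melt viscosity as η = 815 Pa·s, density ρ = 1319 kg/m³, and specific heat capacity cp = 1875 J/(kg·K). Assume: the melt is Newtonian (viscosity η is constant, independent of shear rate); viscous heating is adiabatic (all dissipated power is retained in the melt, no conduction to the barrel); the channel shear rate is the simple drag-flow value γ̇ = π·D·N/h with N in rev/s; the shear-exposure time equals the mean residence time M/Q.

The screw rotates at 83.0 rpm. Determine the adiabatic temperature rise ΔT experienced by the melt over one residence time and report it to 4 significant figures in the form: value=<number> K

value=63.52 K

Q_s = Q / 3600 = 228.4 / 3600 = 0.0634444 kg/s
t_res = M / Q_s = 3.69 ÷ 0.0634444 = 58.1611 s
Geometry in metres: D = 61.2 mm → 0.0612 m, h = 4.62 mm → 0.00462 m; screw speed N = 83.0 rpm = 1.38333 rev/s
Shear rate: γ̇ = πDN/h = π·0.0612·1.38333/0.00462 = 57.5687 s⁻¹
ΔT = η·γ̇²·t_res/(ρ·cp) = [815 × 57.5687² × 58.1611] / [1319 × 1875] = 63.5209 K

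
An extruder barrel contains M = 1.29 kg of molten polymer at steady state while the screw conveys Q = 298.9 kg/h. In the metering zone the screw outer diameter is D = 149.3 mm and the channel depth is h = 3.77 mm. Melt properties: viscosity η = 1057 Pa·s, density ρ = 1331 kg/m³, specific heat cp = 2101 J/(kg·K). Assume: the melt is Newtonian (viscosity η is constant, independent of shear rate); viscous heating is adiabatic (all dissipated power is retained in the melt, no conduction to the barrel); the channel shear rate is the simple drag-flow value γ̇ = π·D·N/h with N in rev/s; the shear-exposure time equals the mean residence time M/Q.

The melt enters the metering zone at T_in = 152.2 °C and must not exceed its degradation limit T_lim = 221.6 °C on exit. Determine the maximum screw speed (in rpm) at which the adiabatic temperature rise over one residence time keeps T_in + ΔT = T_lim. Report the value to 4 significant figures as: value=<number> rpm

value=52.43 rpm

Q_s = Q / 3600 = 298.9 / 3600 = 0.0830278 kg/s
t_res = M / Q_s = 1.29 ÷ 0.0830278 = 15.537 s
Convert to metres: D = 0.1493 m, h = 0.00377 m
ΔT_a = T_lim − T_in = 221.6 − 152.2 = 69.4 K
γ̇_max² = ΔT_a·ρ·cp/(η·t_res) = 69.4·1331·2101/(1057·15.537) = 11817.4 s⁻²
Take the square root: γ̇_max = √(11817.4) = 108.708 s⁻¹
Solve γ̇ = πDN/h for N: N_max = γ̇_max·h/(π·D) = 108.708 × 0.00377 / (π × 0.1493) = 0.873761 rev/s = 52.4257 rpm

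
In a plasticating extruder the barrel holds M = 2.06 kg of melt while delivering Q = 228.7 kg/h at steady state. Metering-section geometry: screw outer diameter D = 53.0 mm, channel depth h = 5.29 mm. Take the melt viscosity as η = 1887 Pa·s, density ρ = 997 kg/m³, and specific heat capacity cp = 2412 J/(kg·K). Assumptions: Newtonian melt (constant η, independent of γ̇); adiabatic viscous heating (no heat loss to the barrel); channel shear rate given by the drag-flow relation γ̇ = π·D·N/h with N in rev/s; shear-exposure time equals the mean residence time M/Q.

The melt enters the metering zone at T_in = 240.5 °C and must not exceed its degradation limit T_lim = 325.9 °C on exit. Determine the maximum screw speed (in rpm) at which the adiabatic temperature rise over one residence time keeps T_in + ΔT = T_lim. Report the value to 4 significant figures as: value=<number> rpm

Q_s = Q / 3600 = 228.7 / 3600 = 0.0635278 kg/s
t_res = M / Q_s = 2.06 ÷ 0.0635278 = 32.4268 s
Geometry in SI: D = 53.0 mm → 0.053 m, h = 5.29 mm → 0.00529 m
ΔT_a = T_lim − T_in = 325.9 °C − 240.5 °C = 85.4 K
γ̇_max² = ΔT_a·ρ·cp/(η·t_res) = 85.4·997·2412/(1887·32.4268) = 3356.25 s⁻²
γ̇_max = √3356.25 = 57.9332 s⁻¹
N_max = γ̇_max h / (πD) = 57.9332·0.00529/(π·0.053) = 1.84059 rev/s → ×60 = 110.435 rpm

value=110.4 rpm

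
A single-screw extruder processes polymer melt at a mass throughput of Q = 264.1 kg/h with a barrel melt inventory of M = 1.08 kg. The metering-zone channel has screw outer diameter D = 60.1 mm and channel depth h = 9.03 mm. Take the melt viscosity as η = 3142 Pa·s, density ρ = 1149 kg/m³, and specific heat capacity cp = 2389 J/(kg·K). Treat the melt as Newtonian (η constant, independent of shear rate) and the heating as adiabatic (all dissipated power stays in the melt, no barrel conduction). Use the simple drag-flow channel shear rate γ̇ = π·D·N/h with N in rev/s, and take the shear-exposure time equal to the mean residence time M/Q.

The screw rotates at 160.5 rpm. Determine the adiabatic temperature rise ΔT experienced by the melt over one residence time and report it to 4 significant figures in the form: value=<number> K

Q_s = Q / 3600 = 264.1 / 3600 = 0.0733611 kg/s
t_res = M / Q_s = 1.08 / 0.0733611 = 14.7217 s
Convert to SI: D = 0.0601 m, h = 0.00903 m, N = 160.5/60 = 2.675 rev/s
γ̇ = π·D·N / h = π · 0.0601 · 2.675 / 0.00903 = 55.932 s⁻¹
ΔT = η·γ̇²·t_res / (ρ·cp) = 3142 · (55.932)² · 14.7217 / (1149 · 2389) = 52.7167 K

value=52.72 K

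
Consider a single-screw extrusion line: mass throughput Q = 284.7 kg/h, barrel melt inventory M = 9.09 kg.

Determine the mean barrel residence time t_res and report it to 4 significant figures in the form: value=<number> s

Throughput in SI: Q_s = 284.7 kg/h ÷ 3600 s/h = 0.0790833 kg/s
t_res = M / Q_s = 9.09 / 0.0790833 = 114.942 s

value=114.9 s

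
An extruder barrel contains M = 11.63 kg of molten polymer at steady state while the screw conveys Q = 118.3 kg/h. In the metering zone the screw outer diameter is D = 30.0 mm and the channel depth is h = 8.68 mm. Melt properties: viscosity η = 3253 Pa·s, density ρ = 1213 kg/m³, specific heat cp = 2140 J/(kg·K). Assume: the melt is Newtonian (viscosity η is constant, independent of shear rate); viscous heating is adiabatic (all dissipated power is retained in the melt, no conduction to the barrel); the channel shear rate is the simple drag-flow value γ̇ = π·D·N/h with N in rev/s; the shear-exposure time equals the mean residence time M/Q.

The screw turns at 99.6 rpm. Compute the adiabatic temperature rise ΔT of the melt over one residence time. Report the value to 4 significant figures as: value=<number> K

Throughput in SI: Q_s = 118.3 kg/h ÷ 3600 s/h = 0.0328611 kg/s
Mean residence time: t_res = M/Q_s = 11.63 kg / 0.0328611 kg/s = 353.914 s
D = 30.0 mm = 0.03 m;  h = 8.68 mm = 0.00868 m;  N = 99.6 rpm / 60 = 1.66 rev/s
γ̇ = π D N / h = (π)(0.03)(1.66) / 0.00868 = 18.0243 s⁻¹
Adiabatic rise: ΔT = η γ̇² t_res / (ρ cp) = 3253·(18.0243)²·353.914 / (1213·2140) = 144.087 K

value=144.1 K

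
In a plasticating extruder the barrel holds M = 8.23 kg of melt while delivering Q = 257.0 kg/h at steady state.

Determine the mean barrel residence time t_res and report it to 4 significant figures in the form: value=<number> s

Q_s = Q / 3600 = 257.0 / 3600 = 0.0713889 kg/s
Mean residence time: t_res = M/Q_s = 8.23 kg / 0.0713889 kg/s = 115.284 s

value=115.3 s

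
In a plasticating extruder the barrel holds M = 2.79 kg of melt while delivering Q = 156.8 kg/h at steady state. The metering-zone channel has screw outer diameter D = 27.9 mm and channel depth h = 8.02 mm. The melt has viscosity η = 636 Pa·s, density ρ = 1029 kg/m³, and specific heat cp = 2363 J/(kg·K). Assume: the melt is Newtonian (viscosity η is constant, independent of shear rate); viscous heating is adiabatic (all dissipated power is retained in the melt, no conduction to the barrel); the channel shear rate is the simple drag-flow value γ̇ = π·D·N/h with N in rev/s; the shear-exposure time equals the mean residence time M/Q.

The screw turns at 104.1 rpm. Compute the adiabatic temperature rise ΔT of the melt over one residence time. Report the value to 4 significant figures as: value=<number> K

value=6.024 K

Q_s = Q / 3600 = 156.8 / 3600 = 0.0435556 kg/s
t_res = M / Q_s = 2.79 / 0.0435556 = 64.0561 s
D = 27.9 mm = 0.0279 m;  h = 8.02 mm = 0.00802 m;  N = 104.1 rpm / 60 = 1.735 rev/s
γ̇ = π D N / h = (π)(0.0279)(1.735) / 0.00802 = 18.9618 s⁻¹
ΔT = η·γ̇²·t_res / (ρ·cp) = 636 · (18.9618)² · 64.0561 / (1029 · 2363) = 6.02417 K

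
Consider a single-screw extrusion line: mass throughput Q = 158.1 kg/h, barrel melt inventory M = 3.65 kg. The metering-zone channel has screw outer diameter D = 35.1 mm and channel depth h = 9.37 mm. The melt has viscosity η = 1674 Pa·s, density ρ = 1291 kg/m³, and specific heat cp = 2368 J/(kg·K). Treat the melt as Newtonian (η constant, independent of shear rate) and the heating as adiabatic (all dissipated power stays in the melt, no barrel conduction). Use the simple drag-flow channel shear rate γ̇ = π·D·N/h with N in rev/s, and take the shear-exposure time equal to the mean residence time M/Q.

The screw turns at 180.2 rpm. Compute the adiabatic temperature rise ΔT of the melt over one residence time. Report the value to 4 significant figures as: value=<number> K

Convert throughput: Q = 158.1 kg/h = 158.1/3600 = 0.0439167 kg/s
t_res = M / Q_s = 3.65 ÷ 0.0439167 = 83.112 s
Geometry in metres: D = 35.1 mm → 0.0351 m, h = 9.37 mm → 0.00937 m; screw speed N = 180.2 rpm = 3.00333 rev/s
γ̇ = π D N / h = (π)(0.0351)(3.00333) / 0.00937 = 35.3444 s⁻¹
Adiabatic rise: ΔT = η γ̇² t_res / (ρ cp) = 1674·(35.3444)²·83.112 / (1291·2368) = 56.8529 K

value=56.85 K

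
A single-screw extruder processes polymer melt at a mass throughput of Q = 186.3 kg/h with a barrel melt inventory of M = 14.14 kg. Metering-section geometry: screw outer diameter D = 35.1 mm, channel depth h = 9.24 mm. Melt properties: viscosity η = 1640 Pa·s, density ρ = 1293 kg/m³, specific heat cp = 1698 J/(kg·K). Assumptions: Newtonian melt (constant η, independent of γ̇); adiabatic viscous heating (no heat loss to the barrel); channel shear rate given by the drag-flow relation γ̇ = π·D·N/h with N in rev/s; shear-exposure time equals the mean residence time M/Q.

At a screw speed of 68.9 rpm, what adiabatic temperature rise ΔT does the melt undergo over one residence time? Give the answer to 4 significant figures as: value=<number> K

value=38.33 K

Convert throughput: Q = 186.3 kg/h = 186.3/3600 = 0.05175 kg/s
t_res = M / Q_s = 14.14 / 0.05175 = 273.237 s
Convert to SI: D = 0.0351 m, h = 0.00924 m, N = 68.9/60 = 1.14833 rev/s
γ̇ = π D N / h = (π)(0.0351)(1.14833) / 0.00924 = 13.7042 s⁻¹
ΔT = η·γ̇²·t_res / (ρ·cp) = 1640 · (13.7042)² · 273.237 / (1293 · 1698) = 38.3312 K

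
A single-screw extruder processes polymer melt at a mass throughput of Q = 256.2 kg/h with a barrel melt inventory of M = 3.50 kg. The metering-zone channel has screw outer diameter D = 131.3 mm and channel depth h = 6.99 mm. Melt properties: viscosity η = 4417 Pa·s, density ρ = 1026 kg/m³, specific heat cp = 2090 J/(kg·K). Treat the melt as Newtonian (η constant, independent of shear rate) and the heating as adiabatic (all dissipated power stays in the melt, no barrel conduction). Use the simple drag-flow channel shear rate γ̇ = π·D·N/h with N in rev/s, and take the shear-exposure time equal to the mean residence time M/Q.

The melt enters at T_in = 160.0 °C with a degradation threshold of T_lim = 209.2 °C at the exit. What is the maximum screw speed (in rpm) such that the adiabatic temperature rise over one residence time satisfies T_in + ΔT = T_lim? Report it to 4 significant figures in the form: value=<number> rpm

value=22.41 rpm

Throughput in SI: Q_s = 256.2 kg/h ÷ 3600 s/h = 0.0711667 kg/s
Mean residence time: t_res = M/Q_s = 3.50 kg / 0.0711667 kg/s = 49.1803 s
D = 131.3 mm = 0.1313 m;  h = 6.99 mm = 0.00699 m
ΔT_a = T_lim − T_in = 209.2 °C − 160.0 °C = 49.2 K
γ̇_max² = ΔT_a·ρ·cp/(η·t_res) = 49.2·1026·2090/(4417·49.1803) = 485.668 s⁻²
γ̇_max = √485.668 = 22.0379 s⁻¹
N_max = γ̇_max h / (πD) = 22.0379·0.00699/(π·0.1313) = 0.37345 rev/s → ×60 = 22.407 rpm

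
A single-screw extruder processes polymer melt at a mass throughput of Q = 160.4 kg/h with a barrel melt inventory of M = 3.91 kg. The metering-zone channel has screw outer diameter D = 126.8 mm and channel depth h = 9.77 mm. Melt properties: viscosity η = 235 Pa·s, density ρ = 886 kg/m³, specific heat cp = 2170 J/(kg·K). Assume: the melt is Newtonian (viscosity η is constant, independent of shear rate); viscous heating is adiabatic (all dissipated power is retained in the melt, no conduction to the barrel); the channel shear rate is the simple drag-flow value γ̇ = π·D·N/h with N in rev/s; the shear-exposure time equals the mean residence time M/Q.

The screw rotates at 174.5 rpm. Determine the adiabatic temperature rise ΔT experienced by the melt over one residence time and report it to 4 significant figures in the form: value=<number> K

Throughput in SI: Q_s = 160.4 kg/h ÷ 3600 s/h = 0.0445556 kg/s
t_res = M / Q_s = 3.91 / 0.0445556 = 87.7556 s
Geometry in metres: D = 126.8 mm → 0.1268 m, h = 9.77 mm → 0.00977 m; screw speed N = 174.5 rpm = 2.90833 rev/s
γ̇ = π D N / h = (π)(0.1268)(2.90833) / 0.00977 = 118.582 s⁻¹
ΔT = η·γ̇²·t_res/(ρ·cp) = [235 × 118.582² × 87.7556] / [886 × 2170] = 150.83 K

value=150.8 K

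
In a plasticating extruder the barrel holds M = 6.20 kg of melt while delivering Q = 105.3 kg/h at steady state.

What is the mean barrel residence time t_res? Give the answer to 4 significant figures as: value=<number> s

Q_s = Q / 3600 = 105.3 / 3600 = 0.02925 kg/s
t_res = M / Q_s = 6.20 ÷ 0.02925 = 211.966 s

value=212.0 s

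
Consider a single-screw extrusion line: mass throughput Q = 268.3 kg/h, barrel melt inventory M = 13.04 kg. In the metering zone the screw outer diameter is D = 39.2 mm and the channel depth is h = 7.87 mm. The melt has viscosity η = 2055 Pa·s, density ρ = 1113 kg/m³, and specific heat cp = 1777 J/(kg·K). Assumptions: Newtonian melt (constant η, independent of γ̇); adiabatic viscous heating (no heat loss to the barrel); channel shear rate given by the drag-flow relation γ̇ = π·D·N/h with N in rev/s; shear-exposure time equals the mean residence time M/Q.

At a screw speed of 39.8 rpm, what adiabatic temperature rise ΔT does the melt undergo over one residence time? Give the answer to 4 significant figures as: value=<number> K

Convert throughput: Q = 268.3 kg/h = 268.3/3600 = 0.0745278 kg/s
Mean residence time: t_res = M/Q_s = 13.04 kg / 0.0745278 kg/s = 174.968 s
Geometry in metres: D = 39.2 mm → 0.0392 m, h = 7.87 mm → 0.00787 m; screw speed N = 39.8 rpm = 0.663333 rev/s
Shear rate: γ̇ = πDN/h = π·0.0392·0.663333/0.00787 = 10.3799 s⁻¹
ΔT = η·γ̇²·t_res / (ρ·cp) = 2055 · (10.3799)² · 174.968 / (1113 · 1777) = 19.5873 K

value=19.59 K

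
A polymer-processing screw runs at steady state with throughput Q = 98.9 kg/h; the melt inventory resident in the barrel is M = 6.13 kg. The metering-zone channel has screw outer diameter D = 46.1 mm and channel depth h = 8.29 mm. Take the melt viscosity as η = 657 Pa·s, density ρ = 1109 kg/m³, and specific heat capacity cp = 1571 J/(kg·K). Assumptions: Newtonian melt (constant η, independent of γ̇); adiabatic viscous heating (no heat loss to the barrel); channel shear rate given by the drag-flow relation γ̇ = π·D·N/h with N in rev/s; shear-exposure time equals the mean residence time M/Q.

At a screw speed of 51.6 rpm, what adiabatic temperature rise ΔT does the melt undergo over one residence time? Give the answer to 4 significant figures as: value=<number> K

Q_s = Q / 3600 = 98.9 / 3600 = 0.0274722 kg/s
t_res = M / Q_s = 6.13 / 0.0274722 = 223.134 s
D = 46.1 mm = 0.0461 m;  h = 8.29 mm = 0.00829 m;  N = 51.6 rpm / 60 = 0.86 rev/s
Shear rate: γ̇ = πDN/h = π·0.0461·0.86/0.00829 = 15.0243 s⁻¹
Adiabatic rise: ΔT = η γ̇² t_res / (ρ cp) = 657·(15.0243)²·223.134 / (1109·1571) = 18.9939 K

value=18.99 K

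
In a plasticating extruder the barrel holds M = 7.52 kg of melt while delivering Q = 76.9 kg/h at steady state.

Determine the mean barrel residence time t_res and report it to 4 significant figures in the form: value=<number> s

value=352.0 s

Convert throughput: Q = 76.9 kg/h = 76.9/3600 = 0.0213611 kg/s
t_res = M / Q_s = 7.52 / 0.0213611 = 352.042 s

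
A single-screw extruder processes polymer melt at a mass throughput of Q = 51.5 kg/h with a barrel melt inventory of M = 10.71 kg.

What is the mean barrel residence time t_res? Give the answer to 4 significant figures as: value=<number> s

Q_s = Q / 3600 = 51.5 / 3600 = 0.0143056 kg/s
t_res = M / Q_s = 10.71 / 0.0143056 = 748.66 s

value=748.7 s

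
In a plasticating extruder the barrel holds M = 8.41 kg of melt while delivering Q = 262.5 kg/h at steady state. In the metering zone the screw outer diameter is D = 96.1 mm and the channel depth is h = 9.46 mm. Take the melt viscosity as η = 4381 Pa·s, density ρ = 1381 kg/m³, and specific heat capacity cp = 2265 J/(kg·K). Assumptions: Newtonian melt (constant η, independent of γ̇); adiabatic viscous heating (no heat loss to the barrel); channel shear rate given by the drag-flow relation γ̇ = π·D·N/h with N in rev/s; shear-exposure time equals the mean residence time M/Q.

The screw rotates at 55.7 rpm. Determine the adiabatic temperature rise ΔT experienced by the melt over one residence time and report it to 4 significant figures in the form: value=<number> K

Q_s = Q / 3600 = 262.5 / 3600 = 0.0729167 kg/s
Mean residence time: t_res = M/Q_s = 8.41 kg / 0.0729167 kg/s = 115.337 s
Convert to SI: D = 0.0961 m, h = 0.00946 m, N = 55.7/60 = 0.928333 rev/s
γ̇ = π·D·N / h = π · 0.0961 · 0.928333 / 0.00946 = 29.6269 s⁻¹
ΔT = η·γ̇²·t_res / (ρ·cp) = 4381 · (29.6269)² · 115.337 / (1381 · 2265) = 141.792 K

value=141.8 K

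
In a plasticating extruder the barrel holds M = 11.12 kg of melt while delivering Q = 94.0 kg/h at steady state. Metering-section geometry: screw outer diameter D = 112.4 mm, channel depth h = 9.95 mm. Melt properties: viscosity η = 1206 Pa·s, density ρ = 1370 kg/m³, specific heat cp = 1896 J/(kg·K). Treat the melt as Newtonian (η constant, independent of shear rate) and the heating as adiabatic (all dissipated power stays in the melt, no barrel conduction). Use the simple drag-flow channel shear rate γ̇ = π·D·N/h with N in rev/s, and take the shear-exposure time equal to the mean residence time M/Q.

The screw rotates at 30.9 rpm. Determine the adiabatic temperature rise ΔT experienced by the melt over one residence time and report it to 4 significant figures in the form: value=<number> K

value=66.05 K

Throughput in SI: Q_s = 94.0 kg/h ÷ 3600 s/h = 0.0261111 kg/s
t_res = M / Q_s = 11.12 / 0.0261111 = 425.872 s
Geometry in metres: D = 112.4 mm → 0.1124 m, h = 9.95 mm → 0.00995 m; screw speed N = 30.9 rpm = 0.515 rev/s
γ̇ = π D N / h = (π)(0.1124)(0.515) / 0.00995 = 18.2768 s⁻¹
ΔT = η·γ̇²·t_res / (ρ·cp) = 1206 · (18.2768)² · 425.872 / (1370 · 1896) = 66.0493 K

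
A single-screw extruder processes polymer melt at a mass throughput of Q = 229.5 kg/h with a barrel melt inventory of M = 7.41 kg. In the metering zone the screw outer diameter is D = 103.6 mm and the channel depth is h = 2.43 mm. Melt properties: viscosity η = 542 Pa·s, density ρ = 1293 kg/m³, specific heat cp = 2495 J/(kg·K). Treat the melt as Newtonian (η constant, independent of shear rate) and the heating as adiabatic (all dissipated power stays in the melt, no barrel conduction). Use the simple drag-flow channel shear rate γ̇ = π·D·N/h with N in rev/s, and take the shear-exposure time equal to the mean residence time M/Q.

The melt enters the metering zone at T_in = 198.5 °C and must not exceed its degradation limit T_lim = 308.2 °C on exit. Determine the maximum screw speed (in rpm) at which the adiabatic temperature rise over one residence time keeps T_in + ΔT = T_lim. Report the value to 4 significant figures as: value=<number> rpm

Q_s = Q / 3600 = 229.5 / 3600 = 0.06375 kg/s
t_res = M / Q_s = 7.41 ÷ 0.06375 = 116.235 s
Geometry in SI: D = 103.6 mm → 0.1036 m, h = 2.43 mm → 0.00243 m
Allowable rise: ΔT_a = T_lim − T_in = 308.2 − 198.5 = 109.7 K
γ̇_max² = ΔT_a·ρ·cp/(η·t_res) = 109.7·1293·2495/(542·116.235) = 5617.44 s⁻²
γ̇_max = √5617.44 = 74.9496 s⁻¹
N_max = γ̇_max h / (πD) = 74.9496·0.00243/(π·0.1036) = 0.559585 rev/s → ×60 = 33.5751 rpm

value=33.58 rpm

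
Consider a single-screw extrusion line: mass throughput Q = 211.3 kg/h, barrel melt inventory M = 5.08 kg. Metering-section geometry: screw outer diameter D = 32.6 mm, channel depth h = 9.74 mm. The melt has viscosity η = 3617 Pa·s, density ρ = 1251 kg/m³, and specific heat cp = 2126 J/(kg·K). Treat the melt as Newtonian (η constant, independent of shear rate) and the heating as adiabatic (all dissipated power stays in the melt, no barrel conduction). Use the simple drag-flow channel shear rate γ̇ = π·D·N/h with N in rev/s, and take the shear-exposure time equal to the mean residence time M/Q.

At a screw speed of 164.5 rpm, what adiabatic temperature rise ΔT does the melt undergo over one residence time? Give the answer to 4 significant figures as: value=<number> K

Throughput in SI: Q_s = 211.3 kg/h ÷ 3600 s/h = 0.0586944 kg/s
Mean residence time: t_res = M/Q_s = 5.08 kg / 0.0586944 kg/s = 86.5499 s
Geometry in metres: D = 32.6 mm → 0.0326 m, h = 9.74 mm → 0.00974 m; screw speed N = 164.5 rpm = 2.74167 rev/s
Shear rate: γ̇ = πDN/h = π·0.0326·2.74167/0.00974 = 28.8286 s⁻¹
ΔT = η·γ̇²·t_res / (ρ·cp) = 3617 · (28.8286)² · 86.5499 / (1251 · 2126) = 97.823 K

value=97.82 K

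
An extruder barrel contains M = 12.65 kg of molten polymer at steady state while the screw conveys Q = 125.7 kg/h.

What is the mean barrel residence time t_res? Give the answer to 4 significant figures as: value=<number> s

value=362.3 s

Convert throughput: Q = 125.7 kg/h = 125.7/3600 = 0.0349167 kg/s
Mean residence time: t_res = M/Q_s = 12.65 kg / 0.0349167 kg/s = 362.291 s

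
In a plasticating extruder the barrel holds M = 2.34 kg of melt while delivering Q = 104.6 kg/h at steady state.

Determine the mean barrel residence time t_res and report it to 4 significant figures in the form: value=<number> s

Convert throughput: Q = 104.6 kg/h = 104.6/3600 = 0.0290556 kg/s
t_res = M / Q_s = 2.34 ÷ 0.0290556 = 80.5354 s

value=80.54 s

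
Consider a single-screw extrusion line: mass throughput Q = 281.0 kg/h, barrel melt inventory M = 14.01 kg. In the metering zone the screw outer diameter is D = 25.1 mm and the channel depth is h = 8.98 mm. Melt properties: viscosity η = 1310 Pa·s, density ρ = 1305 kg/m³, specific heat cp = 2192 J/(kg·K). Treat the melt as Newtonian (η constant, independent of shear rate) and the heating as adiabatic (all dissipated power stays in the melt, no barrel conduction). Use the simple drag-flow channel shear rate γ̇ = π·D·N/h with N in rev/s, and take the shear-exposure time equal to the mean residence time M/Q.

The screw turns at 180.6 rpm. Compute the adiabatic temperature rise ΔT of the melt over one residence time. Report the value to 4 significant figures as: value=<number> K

value=57.42 K

Throughput in SI: Q_s = 281.0 kg/h ÷ 3600 s/h = 0.0780556 kg/s
Mean residence time: t_res = M/Q_s = 14.01 kg / 0.0780556 kg/s = 179.488 s
D = 25.1 mm = 0.0251 m;  h = 8.98 mm = 0.00898 m;  N = 180.6 rpm / 60 = 3.01 rev/s
γ̇ = π·D·N / h = π · 0.0251 · 3.01 / 0.00898 = 26.431 s⁻¹
Adiabatic rise: ΔT = η γ̇² t_res / (ρ cp) = 1310·(26.431)²·179.488 / (1305·2192) = 57.4225 K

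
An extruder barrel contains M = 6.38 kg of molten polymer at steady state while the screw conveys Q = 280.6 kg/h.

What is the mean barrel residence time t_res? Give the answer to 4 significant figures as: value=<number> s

value=81.85 s

Q_s = Q / 3600 = 280.6 / 3600 = 0.0779444 kg/s
t_res = M / Q_s = 6.38 / 0.0779444 = 81.8532 s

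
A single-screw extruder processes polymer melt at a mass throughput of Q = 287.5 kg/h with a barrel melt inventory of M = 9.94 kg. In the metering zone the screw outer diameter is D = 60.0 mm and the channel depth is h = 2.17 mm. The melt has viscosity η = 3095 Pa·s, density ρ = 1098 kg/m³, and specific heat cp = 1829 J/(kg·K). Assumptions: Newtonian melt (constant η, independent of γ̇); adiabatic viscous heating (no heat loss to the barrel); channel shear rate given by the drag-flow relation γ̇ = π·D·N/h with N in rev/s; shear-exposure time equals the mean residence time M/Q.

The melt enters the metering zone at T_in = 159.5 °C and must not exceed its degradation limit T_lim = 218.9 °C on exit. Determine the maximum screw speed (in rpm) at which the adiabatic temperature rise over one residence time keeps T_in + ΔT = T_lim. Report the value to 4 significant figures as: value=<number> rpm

value=12.16 rpm

Q_s = Q / 3600 = 287.5 / 3600 = 0.0798611 kg/s
Mean residence time: t_res = M/Q_s = 9.94 kg / 0.0798611 kg/s = 124.466 s
D = 60.0 mm = 0.06 m;  h = 2.17 mm = 0.00217 m
ΔT_a = T_lim − T_in = 218.9 °C − 159.5 °C = 59.4 K
γ̇_max² = ΔT_a·ρ·cp / (η·t_res) = [59.4 × 1098 × 1829] / [3095 × 124.466] = 309.664 s⁻²
γ̇_max = √309.664 = 17.5973 s⁻¹
Solve γ̇ = πDN/h for N: N_max = γ̇_max·h/(π·D) = 17.5973 × 0.00217 / (π × 0.06) = 0.202583 rev/s = 12.155 rpm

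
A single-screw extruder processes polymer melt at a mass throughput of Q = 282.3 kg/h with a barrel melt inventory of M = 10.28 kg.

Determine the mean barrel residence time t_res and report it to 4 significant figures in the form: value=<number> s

Q_s = Q / 3600 = 282.3 / 3600 = 0.0784167 kg/s
t_res = M / Q_s = 10.28 / 0.0784167 = 131.095 s

value=131.1 s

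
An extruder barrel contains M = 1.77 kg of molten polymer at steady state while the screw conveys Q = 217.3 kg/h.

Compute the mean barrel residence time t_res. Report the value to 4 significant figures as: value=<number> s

value=29.32 s

Q_s = Q / 3600 = 217.3 / 3600 = 0.0603611 kg/s
t_res = M / Q_s = 1.77 / 0.0603611 = 29.3235 s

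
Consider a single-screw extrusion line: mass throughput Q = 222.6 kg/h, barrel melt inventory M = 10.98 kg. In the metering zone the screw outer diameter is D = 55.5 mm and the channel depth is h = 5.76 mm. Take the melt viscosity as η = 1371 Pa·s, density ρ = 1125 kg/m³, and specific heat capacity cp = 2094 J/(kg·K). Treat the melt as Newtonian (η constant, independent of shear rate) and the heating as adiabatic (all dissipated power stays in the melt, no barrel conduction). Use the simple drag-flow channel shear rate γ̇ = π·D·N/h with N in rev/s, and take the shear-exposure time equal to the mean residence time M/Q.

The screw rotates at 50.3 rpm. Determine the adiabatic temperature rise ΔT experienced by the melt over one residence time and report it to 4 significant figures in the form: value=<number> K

value=66.55 K

Convert throughput: Q = 222.6 kg/h = 222.6/3600 = 0.0618333 kg/s
Mean residence time: t_res = M/Q_s = 10.98 kg / 0.0618333 kg/s = 177.574 s
D = 55.5 mm = 0.0555 m;  h = 5.76 mm = 0.00576 m;  N = 50.3 rpm / 60 = 0.838333 rev/s
γ̇ = π·D·N / h = π · 0.0555 · 0.838333 / 0.00576 = 25.3768 s⁻¹
ΔT = η·γ̇²·t_res / (ρ·cp) = 1371 · (25.3768)² · 177.574 / (1125 · 2094) = 66.5522 K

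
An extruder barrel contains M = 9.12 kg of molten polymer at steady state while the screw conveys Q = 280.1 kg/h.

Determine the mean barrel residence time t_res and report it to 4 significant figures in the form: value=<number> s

value=117.2 s

Throughput in SI: Q_s = 280.1 kg/h ÷ 3600 s/h = 0.0778056 kg/s
t_res = M / Q_s = 9.12 / 0.0778056 = 117.215 s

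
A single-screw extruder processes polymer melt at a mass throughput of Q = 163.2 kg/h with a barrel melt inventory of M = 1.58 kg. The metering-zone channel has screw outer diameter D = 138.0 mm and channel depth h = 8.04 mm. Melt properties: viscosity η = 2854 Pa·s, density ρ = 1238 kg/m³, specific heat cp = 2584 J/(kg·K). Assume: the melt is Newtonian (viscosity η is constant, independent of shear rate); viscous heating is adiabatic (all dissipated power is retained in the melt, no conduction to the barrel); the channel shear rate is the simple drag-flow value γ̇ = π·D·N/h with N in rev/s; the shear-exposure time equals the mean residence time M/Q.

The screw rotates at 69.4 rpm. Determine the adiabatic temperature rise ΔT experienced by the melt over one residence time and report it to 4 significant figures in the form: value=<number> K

value=121.0 K

Throughput in SI: Q_s = 163.2 kg/h ÷ 3600 s/h = 0.0453333 kg/s
t_res = M / Q_s = 1.58 ÷ 0.0453333 = 34.8529 s
Geometry in metres: D = 138.0 mm → 0.138 m, h = 8.04 mm → 0.00804 m; screw speed N = 69.4 rpm = 1.15667 rev/s
γ̇ = π D N / h = (π)(0.138)(1.15667) / 0.00804 = 62.3708 s⁻¹
ΔT = η·γ̇²·t_res / (ρ·cp) = 2854 · (62.3708)² · 34.8529 / (1238 · 2584) = 120.96 K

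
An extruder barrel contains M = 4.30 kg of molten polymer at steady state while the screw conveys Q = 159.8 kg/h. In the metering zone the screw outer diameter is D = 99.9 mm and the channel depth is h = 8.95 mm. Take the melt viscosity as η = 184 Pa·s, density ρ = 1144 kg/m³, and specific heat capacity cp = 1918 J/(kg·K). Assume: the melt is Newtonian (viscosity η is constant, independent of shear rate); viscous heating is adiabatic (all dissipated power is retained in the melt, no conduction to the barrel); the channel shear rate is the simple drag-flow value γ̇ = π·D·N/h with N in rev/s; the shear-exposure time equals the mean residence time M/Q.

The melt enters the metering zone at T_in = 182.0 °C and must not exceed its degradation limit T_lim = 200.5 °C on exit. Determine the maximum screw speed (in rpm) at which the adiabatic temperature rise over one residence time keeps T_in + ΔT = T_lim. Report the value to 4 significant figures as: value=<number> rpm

Convert throughput: Q = 159.8 kg/h = 159.8/3600 = 0.0443889 kg/s
t_res = M / Q_s = 4.30 ÷ 0.0443889 = 96.8711 s
D = 99.9 mm = 0.0999 m;  h = 8.95 mm = 0.00895 m
Allowable rise: ΔT_a = T_lim − T_in = 200.5 − 182.0 = 18.5 K
γ̇_max² = ΔT_a·ρ·cp/(η·t_res) = 18.5·1144·1918/(184·96.8711) = 2277.37 s⁻²
γ̇_max = √2277.37 = 47.7218 s⁻¹
Solve γ̇ = πDN/h for N: N_max = γ̇_max·h/(π·D) = 47.7218 × 0.00895 / (π × 0.0999) = 1.3609 rev/s = 81.6537 rpm

value=81.65 rpm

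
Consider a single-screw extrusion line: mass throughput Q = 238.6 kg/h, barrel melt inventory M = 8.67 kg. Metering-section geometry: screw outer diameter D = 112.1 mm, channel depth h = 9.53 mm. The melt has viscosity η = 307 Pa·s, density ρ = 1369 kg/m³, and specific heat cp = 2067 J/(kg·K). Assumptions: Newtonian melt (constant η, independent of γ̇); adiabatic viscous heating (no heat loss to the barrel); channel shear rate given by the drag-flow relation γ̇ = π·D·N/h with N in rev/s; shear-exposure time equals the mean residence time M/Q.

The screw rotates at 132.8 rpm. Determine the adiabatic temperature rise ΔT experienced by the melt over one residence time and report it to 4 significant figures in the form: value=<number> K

Q_s = Q / 3600 = 238.6 / 3600 = 0.0662778 kg/s
Mean residence time: t_res = M/Q_s = 8.67 kg / 0.0662778 kg/s = 130.813 s
Convert to SI: D = 0.1121 m, h = 0.00953 m, N = 132.8/60 = 2.21333 rev/s
γ̇ = π·D·N / h = π · 0.1121 · 2.21333 / 0.00953 = 81.7917 s⁻¹
ΔT = η·γ̇²·t_res / (ρ·cp) = 307 · (81.7917)² · 130.813 / (1369 · 2067) = 94.9433 K

value=94.94 K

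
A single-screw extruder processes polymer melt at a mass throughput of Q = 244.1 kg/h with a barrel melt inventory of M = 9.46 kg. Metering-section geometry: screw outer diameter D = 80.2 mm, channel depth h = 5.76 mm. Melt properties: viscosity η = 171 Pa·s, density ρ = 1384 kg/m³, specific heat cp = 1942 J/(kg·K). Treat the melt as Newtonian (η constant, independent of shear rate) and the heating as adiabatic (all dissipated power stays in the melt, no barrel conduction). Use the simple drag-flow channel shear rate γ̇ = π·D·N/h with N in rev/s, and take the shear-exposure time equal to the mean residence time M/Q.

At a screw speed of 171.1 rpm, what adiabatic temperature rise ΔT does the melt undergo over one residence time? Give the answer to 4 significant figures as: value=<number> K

value=138.1 K

Q_s = Q / 3600 = 244.1 / 3600 = 0.0678056 kg/s
t_res = M / Q_s = 9.46 ÷ 0.0678056 = 139.517 s
Geometry in metres: D = 80.2 mm → 0.0802 m, h = 5.76 mm → 0.00576 m; screw speed N = 171.1 rpm = 2.85167 rev/s
Shear rate: γ̇ = πDN/h = π·0.0802·2.85167/0.00576 = 124.738 s⁻¹
Adiabatic rise: ΔT = η γ̇² t_res / (ρ cp) = 171·(124.738)²·139.517 / (1384·1942) = 138.114 K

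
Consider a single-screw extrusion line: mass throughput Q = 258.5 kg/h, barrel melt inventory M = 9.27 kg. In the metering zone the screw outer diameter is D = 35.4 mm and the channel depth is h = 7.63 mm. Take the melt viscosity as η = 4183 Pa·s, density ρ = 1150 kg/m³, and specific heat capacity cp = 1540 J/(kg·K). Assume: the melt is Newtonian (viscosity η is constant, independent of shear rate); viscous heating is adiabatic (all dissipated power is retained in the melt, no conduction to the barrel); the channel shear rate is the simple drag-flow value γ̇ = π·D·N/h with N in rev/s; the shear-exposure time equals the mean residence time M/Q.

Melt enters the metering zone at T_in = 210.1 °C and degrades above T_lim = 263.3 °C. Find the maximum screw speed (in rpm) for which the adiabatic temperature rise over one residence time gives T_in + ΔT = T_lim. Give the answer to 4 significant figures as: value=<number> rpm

value=54.37 rpm

Throughput in SI: Q_s = 258.5 kg/h ÷ 3600 s/h = 0.0718056 kg/s
t_res = M / Q_s = 9.27 / 0.0718056 = 129.099 s
Geometry in SI: D = 35.4 mm → 0.0354 m, h = 7.63 mm → 0.00763 m
ΔT_a = T_lim − T_in = 263.3 °C − 210.1 °C = 53.2 K
γ̇_max² = ΔT_a·ρ·cp/(η·t_res) = 53.2·1150·1540/(4183·129.099) = 174.47 s⁻²
Take the square root: γ̇_max = √(174.47) = 13.2087 s⁻¹
N_max = γ̇_max·h / (π·D) = 13.2087 · 0.00763 / (π · 0.0354) = 0.906216 rev/s = 54.373 rpm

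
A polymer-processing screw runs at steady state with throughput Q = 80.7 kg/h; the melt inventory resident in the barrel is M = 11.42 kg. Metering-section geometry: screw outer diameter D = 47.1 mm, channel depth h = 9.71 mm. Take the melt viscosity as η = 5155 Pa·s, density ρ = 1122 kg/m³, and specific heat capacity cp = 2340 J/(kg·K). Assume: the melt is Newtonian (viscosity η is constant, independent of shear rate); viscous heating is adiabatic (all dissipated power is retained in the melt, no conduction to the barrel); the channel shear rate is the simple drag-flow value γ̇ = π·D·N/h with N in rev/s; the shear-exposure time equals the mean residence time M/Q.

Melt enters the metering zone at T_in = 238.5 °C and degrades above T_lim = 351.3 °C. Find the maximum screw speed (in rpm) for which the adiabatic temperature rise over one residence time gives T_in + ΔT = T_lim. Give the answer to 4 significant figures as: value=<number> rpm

Q_s = Q / 3600 = 80.7 / 3600 = 0.0224167 kg/s
Mean residence time: t_res = M/Q_s = 11.42 kg / 0.0224167 kg/s = 509.442 s
Convert to metres: D = 0.0471 m, h = 0.00971 m
ΔT_a = T_lim − T_in = 351.3 − 238.5 = 112.8 K
γ̇_max² = ΔT_a·ρ·cp / (η·t_res) = [112.8 × 1122 × 2340] / [5155 × 509.442] = 112.77 s⁻²
γ̇_max = sqrt(112.77) = 10.6193 s⁻¹
N_max = γ̇_max·h / (π·D) = 10.6193 · 0.00971 / (π · 0.0471) = 0.69686 rev/s = 41.8116 rpm

value=41.81 rpm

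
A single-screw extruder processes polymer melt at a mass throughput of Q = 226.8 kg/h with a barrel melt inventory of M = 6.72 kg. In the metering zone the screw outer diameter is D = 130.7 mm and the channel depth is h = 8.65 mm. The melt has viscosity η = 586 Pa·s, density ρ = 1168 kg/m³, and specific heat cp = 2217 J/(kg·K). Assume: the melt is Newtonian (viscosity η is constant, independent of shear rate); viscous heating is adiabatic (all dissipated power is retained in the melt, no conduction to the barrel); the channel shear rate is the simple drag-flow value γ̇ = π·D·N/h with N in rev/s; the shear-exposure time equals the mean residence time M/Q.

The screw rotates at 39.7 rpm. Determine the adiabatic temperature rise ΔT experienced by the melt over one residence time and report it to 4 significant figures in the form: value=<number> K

Q_s = Q / 3600 = 226.8 / 3600 = 0.063 kg/s
t_res = M / Q_s = 6.72 / 0.063 = 106.667 s
Geometry in metres: D = 130.7 mm → 0.1307 m, h = 8.65 mm → 0.00865 m; screw speed N = 39.7 rpm = 0.661667 rev/s
Shear rate: γ̇ = πDN/h = π·0.1307·0.661667/0.00865 = 31.4086 s⁻¹
ΔT = η·γ̇²·t_res / (ρ·cp) = 586 · (31.4086)² · 106.667 / (1168 · 2217) = 23.813 K

value=23.81 K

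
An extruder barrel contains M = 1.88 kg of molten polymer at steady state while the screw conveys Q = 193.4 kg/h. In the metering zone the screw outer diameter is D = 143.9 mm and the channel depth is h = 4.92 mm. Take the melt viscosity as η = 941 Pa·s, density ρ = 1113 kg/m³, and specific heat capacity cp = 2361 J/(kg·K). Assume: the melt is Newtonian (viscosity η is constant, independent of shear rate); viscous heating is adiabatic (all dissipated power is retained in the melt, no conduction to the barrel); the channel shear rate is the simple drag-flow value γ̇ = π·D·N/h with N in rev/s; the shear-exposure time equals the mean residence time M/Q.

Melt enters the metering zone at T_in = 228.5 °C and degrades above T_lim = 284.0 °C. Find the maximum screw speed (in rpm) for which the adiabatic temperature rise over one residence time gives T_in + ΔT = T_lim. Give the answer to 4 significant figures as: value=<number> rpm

Q_s = Q / 3600 = 193.4 / 3600 = 0.0537222 kg/s
t_res = M / Q_s = 1.88 ÷ 0.0537222 = 34.9948 s
Geometry in SI: D = 143.9 mm → 0.1439 m, h = 4.92 mm → 0.00492 m
Allowable rise: ΔT_a = T_lim − T_in = 284.0 − 228.5 = 55.5 K
γ̇_max² = ΔT_a·ρ·cp / (η·t_res) = [55.5 × 1113 × 2361] / [941 × 34.9948] = 4428.85 s⁻²
γ̇_max = √4428.85 = 66.5496 s⁻¹
Solve γ̇ = πDN/h for N: N_max = γ̇_max·h/(π·D) = 66.5496 × 0.00492 / (π × 0.1439) = 0.724269 rev/s = 43.4561 rpm

value=43.46 rpm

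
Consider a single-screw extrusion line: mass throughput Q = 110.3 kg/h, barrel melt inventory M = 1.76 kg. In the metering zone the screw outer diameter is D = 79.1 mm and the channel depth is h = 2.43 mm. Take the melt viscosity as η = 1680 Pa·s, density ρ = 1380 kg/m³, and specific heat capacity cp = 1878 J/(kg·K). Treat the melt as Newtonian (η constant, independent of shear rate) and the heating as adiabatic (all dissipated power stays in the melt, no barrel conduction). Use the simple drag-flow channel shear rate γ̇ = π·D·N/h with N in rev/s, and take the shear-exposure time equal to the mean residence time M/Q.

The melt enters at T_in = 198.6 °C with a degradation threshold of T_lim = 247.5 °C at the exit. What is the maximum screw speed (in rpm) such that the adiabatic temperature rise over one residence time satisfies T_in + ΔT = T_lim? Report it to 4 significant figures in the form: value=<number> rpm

value=21.26 rpm

Throughput in SI: Q_s = 110.3 kg/h ÷ 3600 s/h = 0.0306389 kg/s
t_res = M / Q_s = 1.76 ÷ 0.0306389 = 57.4433 s
Geometry in SI: D = 79.1 mm → 0.0791 m, h = 2.43 mm → 0.00243 m
Allowable rise: ΔT_a = T_lim − T_in = 247.5 − 198.6 = 48.9 K
γ̇_max² = ΔT_a·ρ·cp/(η·t_res) = 48.9·1380·1878/(1680·57.4433) = 1313.21 s⁻²
γ̇_max = √1313.21 = 36.2383 s⁻¹
Solve γ̇ = πDN/h for N: N_max = γ̇_max·h/(π·D) = 36.2383 × 0.00243 / (π × 0.0791) = 0.354362 rev/s = 21.2617 rpm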